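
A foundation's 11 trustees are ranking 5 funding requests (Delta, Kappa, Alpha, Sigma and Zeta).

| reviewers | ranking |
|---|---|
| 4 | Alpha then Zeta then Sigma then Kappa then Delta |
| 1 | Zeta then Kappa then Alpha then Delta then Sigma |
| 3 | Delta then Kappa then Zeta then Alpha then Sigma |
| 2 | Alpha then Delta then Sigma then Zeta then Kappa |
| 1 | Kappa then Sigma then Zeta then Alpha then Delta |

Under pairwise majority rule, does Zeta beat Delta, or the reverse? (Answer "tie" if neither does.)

Zeta

Ballots ranking Zeta above Delta: 4 + 1 + 1 = 6.
Ballots ranking Delta above Zeta: 11 − 6 = 5.
Zeta wins the head-to-head 6–5.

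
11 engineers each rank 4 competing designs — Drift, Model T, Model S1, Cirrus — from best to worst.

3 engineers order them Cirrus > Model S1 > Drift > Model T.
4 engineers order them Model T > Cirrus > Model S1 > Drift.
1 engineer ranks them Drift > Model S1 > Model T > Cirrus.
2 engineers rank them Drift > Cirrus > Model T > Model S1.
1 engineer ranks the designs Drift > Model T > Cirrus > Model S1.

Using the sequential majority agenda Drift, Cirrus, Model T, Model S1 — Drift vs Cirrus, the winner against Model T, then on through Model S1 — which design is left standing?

Model T

Round 1: Drift vs Cirrus — 4–7, Cirrus advances.
Round 2: Cirrus vs Model T — 5–6, Model T advances.
Round 3: Model T vs Model S1 — 7–4, Model T advances.
Model T survives the agenda.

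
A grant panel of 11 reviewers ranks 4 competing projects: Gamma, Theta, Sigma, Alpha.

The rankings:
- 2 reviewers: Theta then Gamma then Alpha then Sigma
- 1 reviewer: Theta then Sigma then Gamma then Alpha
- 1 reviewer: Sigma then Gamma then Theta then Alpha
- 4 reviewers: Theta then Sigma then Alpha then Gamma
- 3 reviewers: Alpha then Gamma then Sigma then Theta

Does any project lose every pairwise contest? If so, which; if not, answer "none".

Pairwise majorities:
Gamma vs Theta: Gamma is ranked higher on 1+3 = 4 ballots, Theta on 7. Theta wins 7–4.
Gamma vs Sigma: Sigma wins 6–5.
Gamma vs Alpha: Alpha, 7–4.
Theta vs Sigma: Theta wins 7–4.
Theta vs Alpha: 8 to 3, Theta.
Sigma vs Alpha: Sigma is ranked higher on 1+1+4 = 6 ballots, Alpha on 5. Sigma wins 6–5.
Gamma is beaten in every head-to-head and is the Condorcet loser.

Gamma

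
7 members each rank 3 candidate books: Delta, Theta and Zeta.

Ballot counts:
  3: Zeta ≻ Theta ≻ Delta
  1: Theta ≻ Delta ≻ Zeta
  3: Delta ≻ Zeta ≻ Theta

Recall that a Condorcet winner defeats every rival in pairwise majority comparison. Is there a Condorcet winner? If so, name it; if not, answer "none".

none

Pairwise majorities:
Delta vs Theta: Delta preferred on 3 ballots; Theta wins 4–3.
Delta vs Zeta: Delta is ranked higher on 1+3 = 4 ballots, Zeta on 3. Delta wins 4–3.
Theta vs Zeta: Theta is ranked higher on 1 ballot, Zeta on 6. Zeta wins 6–1.
Every book loses at least once (Delta loses to Theta; Theta loses to Zeta; Zeta loses to Delta). The majority relation contains the cycle Delta beats Zeta beats Theta beats Delta, so there is no Condorcet winner.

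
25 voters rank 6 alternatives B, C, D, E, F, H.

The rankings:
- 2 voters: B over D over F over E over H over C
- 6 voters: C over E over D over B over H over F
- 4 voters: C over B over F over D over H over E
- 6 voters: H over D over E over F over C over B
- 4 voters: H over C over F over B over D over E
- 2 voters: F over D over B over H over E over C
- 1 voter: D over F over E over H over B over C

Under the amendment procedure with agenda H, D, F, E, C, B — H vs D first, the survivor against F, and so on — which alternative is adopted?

C

Round 1: H vs D — 10–15, D advances.
Round 2: D vs F — 15–10, D advances.
Round 3: D vs E — 19–6, D advances.
Round 4: D vs C — 11–14, C advances.
Round 5: C vs B — 20–5, C advances.
The agenda winner is C.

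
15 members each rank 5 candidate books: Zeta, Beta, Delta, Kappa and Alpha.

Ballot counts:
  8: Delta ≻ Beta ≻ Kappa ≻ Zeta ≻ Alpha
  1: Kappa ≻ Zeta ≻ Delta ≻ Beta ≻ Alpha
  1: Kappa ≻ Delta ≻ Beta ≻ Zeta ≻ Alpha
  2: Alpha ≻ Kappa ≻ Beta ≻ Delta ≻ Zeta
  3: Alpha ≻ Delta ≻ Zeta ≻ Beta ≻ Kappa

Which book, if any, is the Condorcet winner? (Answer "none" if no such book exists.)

Delta

Check each pair by majority over 15 ballots:
Zeta vs Beta: Beta wins 11–4.
Zeta vs Delta: Delta wins 14–1.
Zeta vs Kappa: Kappa wins 12–3.
Zeta–Alpha: Zeta 10–5.
Beta vs Delta: Delta wins 13–2.
Beta vs Kappa: Beta, 11–4.
Beta vs Alpha: Beta wins 10–5.
Delta vs Kappa: Delta, 11–4.
Delta vs Alpha: Delta wins 10–5.
Kappa vs Alpha: Kappa wins 10–5.
Delta defeats every rival head-to-head and is the Condorcet winner.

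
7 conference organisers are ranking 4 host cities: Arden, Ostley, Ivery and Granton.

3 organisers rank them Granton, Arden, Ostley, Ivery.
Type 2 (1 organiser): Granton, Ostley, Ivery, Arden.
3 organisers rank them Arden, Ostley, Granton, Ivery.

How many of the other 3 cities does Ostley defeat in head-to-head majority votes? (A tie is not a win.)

Ostley against each rival (7 organisers):
Ostley vs Arden: Arden wins 6–1.
Ostley vs Ivery: Ostley is ranked higher on 3+1+3 = 7 ballots, Ivery on 0. Ostley wins 7–0.
Ostley–Granton: Granton 4–3.
Ostley beats Ivery; loses to Arden, Granton — 1 pairwise win.

1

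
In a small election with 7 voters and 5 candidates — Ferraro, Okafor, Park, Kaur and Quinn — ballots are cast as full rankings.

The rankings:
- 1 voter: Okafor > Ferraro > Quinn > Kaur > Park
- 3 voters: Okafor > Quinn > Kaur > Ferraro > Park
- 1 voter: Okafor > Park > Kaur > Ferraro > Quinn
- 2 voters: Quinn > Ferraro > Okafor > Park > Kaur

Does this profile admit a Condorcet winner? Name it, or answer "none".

Okafor

Head-to-head results (7 voters):
Ferraro vs Okafor: Ferraro preferred on 2 ballots; Okafor wins 5–2.
Ferraro vs Park: Ferraro, 6–1.
Ferraro vs Kaur: Kaur wins 4–3.
Ferraro vs Quinn: Quinn, 5–2.
Okafor vs Park: 1+3+1+2 = 7 for Okafor, 0 for Park — Okafor by 7–0.
Okafor vs Kaur: 7 to 0, Okafor.
Okafor vs Quinn: Okafor wins 5–2.
Park vs Kaur: Park preferred on 1+2 = 3 ballots; Kaur wins 4–3.
Park vs Quinn: Park is ranked higher on 1 ballot, Quinn on 6. Quinn wins 6–1.
Kaur vs Quinn: Quinn, 6–1.
Okafor wins every pairwise contest, so Okafor is the Condorcet winner.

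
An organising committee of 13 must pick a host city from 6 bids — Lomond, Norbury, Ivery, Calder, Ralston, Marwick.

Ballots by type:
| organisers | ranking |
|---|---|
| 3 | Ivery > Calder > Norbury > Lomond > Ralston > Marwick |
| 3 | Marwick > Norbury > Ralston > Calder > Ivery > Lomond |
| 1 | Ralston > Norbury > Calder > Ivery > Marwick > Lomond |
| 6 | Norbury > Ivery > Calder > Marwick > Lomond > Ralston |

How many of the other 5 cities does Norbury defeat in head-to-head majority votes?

5

Norbury against each rival (13 organisers):
Norbury vs Lomond: Norbury, 13–0.
Norbury vs Ivery: Norbury preferred on 3+1+6 = 10 ballots; Norbury wins 10–3.
Norbury vs Calder: 3+1+6 = 10 for Norbury, 3 for Calder — Norbury by 10–3.
Norbury vs Ralston: 3+3+6 = 12 for Norbury, 1 for Ralston — Norbury by 12–1.
Norbury vs Marwick: Norbury wins 10–3.
Norbury beats Lomond, Ivery, Calder, Ralston, Marwick — 5 pairwise wins.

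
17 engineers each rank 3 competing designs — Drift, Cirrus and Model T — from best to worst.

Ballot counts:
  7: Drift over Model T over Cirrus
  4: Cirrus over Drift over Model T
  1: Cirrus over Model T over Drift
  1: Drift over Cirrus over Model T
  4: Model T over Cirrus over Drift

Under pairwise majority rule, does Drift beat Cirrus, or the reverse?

Ballots ranking Drift above Cirrus: 7 + 1 = 8.
Ballots ranking Cirrus above Drift: 17 − 8 = 9.
Cirrus wins the head-to-head 9–8.

Cirrus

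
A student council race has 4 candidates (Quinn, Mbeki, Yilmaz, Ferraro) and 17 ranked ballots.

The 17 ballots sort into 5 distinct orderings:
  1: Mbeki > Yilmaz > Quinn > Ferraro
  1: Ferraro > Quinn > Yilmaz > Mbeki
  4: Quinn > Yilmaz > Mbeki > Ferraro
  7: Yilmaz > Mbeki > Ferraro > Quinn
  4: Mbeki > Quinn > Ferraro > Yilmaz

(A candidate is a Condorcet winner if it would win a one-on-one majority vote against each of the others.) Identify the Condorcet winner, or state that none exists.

Head-to-head results (17 voters):
Quinn vs Mbeki: Mbeki wins 12–5.
Quinn–Yilmaz: Quinn 9–8.
Quinn–Ferraro: Quinn 9–8.
Mbeki–Yilmaz: Yilmaz 12–5.
Mbeki vs Ferraro: Mbeki, 16–1.
Yilmaz vs Ferraro: Yilmaz, 12–5.
No candidate is unbeaten: Quinn loses to Mbeki; Mbeki loses to Yilmaz; Yilmaz loses to Quinn; Ferraro loses to Quinn. In particular Quinn > Yilmaz > Mbeki > Quinn is a majority cycle — no Condorcet winner exists.

none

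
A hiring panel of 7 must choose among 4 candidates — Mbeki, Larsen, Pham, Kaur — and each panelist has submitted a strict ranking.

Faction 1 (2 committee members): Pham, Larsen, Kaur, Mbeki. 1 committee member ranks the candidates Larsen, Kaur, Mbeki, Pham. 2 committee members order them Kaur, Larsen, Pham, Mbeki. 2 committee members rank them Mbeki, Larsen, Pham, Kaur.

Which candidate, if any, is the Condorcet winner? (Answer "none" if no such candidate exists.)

Larsen

Head-to-head results (7 committee members):
Mbeki–Larsen: Larsen 5–2.
Mbeki vs Pham: 3 to 4, Pham.
Mbeki–Kaur: Kaur 5–2.
Larsen–Pham: Larsen 5–2.
Larsen vs Kaur: Larsen is ranked higher on 2+1+2 = 5 ballots, Kaur on 2. Larsen wins 5–2.
Pham vs Kaur: 2+2 = 4 for Pham, 3 for Kaur — Pham by 4–3.
Larsen wins every pairwise contest, so Larsen is the Condorcet winner.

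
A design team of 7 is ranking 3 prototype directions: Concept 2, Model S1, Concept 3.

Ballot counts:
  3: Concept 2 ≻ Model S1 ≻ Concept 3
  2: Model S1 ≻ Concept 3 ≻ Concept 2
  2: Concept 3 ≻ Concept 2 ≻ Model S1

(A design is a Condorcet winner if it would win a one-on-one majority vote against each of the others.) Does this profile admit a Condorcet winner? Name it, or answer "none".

none

Check each pair by majority over 7 ballots:
Concept 2 vs Model S1: Concept 2, 5–2.
Concept 2 vs Concept 3: Concept 3, 4–3.
Model S1 vs Concept 3: 5 to 2, Model S1.
Each design drops at least one matchup (Concept 2 loses to Concept 3; Model S1 loses to Concept 2; Concept 3 loses to Model S1); the cycle Concept 2 beats Model S1 beats Concept 3 beats Concept 2 rules out a Condorcet winner.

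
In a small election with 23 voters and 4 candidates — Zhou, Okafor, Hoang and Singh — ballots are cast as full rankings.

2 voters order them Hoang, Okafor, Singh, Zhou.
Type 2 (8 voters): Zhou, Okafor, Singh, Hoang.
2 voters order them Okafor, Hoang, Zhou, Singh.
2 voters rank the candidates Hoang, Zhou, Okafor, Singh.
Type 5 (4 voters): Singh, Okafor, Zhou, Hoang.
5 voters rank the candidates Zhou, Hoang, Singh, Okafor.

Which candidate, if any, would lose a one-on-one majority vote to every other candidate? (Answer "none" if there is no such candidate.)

Hoang

Head-to-head results (23 voters):
Zhou vs Okafor: 15 to 8, Zhou.
Zhou vs Hoang: Zhou wins 17–6.
Zhou vs Singh: Zhou, 17–6.
Okafor vs Hoang: Okafor wins 14–9.
Okafor vs Singh: Okafor preferred on 2+8+2+2 = 14 ballots; Okafor wins 14–9.
Hoang vs Singh: Hoang preferred on 2+2+2+5 = 11 ballots; Singh wins 12–11.
Hoang is beaten in every head-to-head and is the Condorcet loser.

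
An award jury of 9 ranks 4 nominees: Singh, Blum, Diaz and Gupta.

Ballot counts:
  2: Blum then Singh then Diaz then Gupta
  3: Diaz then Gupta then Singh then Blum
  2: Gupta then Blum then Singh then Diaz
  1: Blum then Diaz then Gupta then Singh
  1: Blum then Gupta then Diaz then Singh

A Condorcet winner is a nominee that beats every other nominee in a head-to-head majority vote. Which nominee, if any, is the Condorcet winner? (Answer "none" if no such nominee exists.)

none

Pairwise majorities:
Singh vs Blum: 3 to 6, Blum.
Singh vs Diaz: 2+2 = 4 for Singh, 5 for Diaz — Diaz by 5–4.
Singh vs Gupta: 2 for Singh, 7 for Gupta — Gupta by 7–2.
Blum vs Diaz: Blum preferred on 2+2+1+1 = 6 ballots; Blum wins 6–3.
Blum vs Gupta: Blum preferred on 2+1+1 = 4 ballots; Gupta wins 5–4.
Diaz vs Gupta: 6 to 3, Diaz.
Each nominee drops at least one matchup (Singh loses to Blum; Blum loses to Gupta; Diaz loses to Blum; Gupta loses to Diaz); the cycle Blum > Diaz > Gupta > Blum rules out a Condorcet winner.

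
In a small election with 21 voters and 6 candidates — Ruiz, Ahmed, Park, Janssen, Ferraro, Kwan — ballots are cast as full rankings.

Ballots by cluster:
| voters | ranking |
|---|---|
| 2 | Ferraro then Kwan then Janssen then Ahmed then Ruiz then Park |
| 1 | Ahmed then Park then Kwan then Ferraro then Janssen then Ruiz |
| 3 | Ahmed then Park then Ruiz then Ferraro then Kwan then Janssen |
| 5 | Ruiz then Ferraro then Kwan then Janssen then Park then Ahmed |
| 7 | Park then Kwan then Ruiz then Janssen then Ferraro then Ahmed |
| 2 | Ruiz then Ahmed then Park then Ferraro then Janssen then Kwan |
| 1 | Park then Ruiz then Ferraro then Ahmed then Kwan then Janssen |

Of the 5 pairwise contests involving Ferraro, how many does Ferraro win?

3

Ferraro against each rival (21 voters):
Ferraro vs Ruiz: Ruiz wins 18–3.
Ferraro vs Ahmed: Ferraro, 15–6.
Ferraro vs Park: 2+5 = 7 for Ferraro, 14 for Park — Park by 14–7.
Ferraro vs Janssen: Ferraro is ranked higher on 2+1+3+5+2+1 = 14 ballots, Janssen on 7. Ferraro wins 14–7.
Ferraro vs Kwan: Ferraro, 13–8.
Ferraro beats Ahmed, Janssen, Kwan; loses to Ruiz, Park — 3 pairwise wins.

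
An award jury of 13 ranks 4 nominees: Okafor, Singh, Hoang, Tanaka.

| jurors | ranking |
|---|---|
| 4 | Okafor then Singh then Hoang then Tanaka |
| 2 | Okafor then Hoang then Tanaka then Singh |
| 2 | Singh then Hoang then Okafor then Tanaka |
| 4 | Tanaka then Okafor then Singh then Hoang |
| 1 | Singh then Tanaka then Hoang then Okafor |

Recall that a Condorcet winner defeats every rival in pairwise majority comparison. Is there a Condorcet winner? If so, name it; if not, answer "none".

Okafor

Pairwise majorities:
Okafor vs Singh: Okafor, 10–3.
Okafor vs Hoang: Okafor, 10–3.
Okafor–Tanaka: Okafor 8–5.
Singh–Hoang: Singh 11–2.
Singh vs Tanaka: Singh, 7–6.
Hoang–Tanaka: Hoang 8–5.
Okafor wins every pairwise contest, so Okafor is the Condorcet winner.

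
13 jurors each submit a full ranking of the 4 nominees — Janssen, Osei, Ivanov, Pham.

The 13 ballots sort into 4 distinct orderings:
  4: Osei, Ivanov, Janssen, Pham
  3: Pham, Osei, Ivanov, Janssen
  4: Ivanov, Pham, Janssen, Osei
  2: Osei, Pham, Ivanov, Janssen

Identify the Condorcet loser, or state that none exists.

Janssen

Head-to-head results (13 jurors):
Janssen–Osei: Osei 9–4.
Janssen vs Ivanov: 0 to 13, Ivanov.
Janssen vs Pham: Janssen preferred on 4 ballots; Pham wins 9–4.
Osei vs Ivanov: 4+3+2 = 9 for Osei, 4 for Ivanov — Osei by 9–4.
Osei vs Pham: Pham wins 7–6.
Ivanov vs Pham: 8 to 5, Ivanov.
Janssen loses to every other nominee — it is the Condorcet loser.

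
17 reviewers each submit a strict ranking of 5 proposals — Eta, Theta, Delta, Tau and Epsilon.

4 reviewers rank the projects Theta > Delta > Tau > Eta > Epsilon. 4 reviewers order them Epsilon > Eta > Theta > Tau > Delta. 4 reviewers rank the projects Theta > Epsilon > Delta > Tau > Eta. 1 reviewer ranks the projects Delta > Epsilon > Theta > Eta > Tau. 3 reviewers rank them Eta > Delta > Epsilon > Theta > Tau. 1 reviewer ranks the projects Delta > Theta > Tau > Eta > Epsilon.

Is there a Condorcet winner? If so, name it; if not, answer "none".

Theta

Check each pair by majority over 17 ballots:
Eta–Theta: Theta 10–7.
Eta vs Delta: Delta wins 10–7.
Eta vs Tau: 4+1+3 = 8 for Eta, 9 for Tau — Tau by 9–8.
Eta vs Epsilon: 8 to 9, Epsilon.
Theta vs Delta: Theta, 12–5.
Theta–Tau: Theta 17–0.
Theta vs Epsilon: Theta preferred on 4+4+1 = 9 ballots; Theta wins 9–8.
Delta vs Tau: Delta preferred on 4+4+1+3+1 = 13 ballots; Delta wins 13–4.
Delta vs Epsilon: Delta is ranked higher on 4+1+3+1 = 9 ballots, Epsilon on 8. Delta wins 9–8.
Tau vs Epsilon: Tau is ranked higher on 4+1 = 5 ballots, Epsilon on 12. Epsilon wins 12–5.
Only Theta has no losses; Theta is the Condorcet winner.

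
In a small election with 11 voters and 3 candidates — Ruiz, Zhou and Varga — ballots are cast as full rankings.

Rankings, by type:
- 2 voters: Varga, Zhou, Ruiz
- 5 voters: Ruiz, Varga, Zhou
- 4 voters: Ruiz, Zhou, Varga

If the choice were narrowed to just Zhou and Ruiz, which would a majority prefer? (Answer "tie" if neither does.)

Ruiz

Ballots ranking Zhou above Ruiz: 2.
Ballots ranking Ruiz above Zhou: 11 − 2 = 9.
Ruiz wins the head-to-head 9–2.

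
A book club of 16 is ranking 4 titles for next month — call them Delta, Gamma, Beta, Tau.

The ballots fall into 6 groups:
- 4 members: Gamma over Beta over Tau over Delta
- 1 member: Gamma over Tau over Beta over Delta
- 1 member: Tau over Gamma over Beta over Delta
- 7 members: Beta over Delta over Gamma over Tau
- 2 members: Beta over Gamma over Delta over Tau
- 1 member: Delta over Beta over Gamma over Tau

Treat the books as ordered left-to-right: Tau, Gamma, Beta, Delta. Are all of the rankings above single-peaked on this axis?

Axis positions: Tau=1, Gamma=2, Beta=3, Delta=4.
Group 1 (peak Gamma at position 2): ranking walks positions 2-3-1-4, expanding outward from the peak — single-peaked.
Group 2 (peak Gamma at position 2): ranking walks positions 2-1-3-4, expanding outward from the peak — single-peaked.
Group 3 (peak Tau at position 1): ranking walks positions 1-2-3-4, expanding outward from the peak — single-peaked.
Group 4 (peak Beta at position 3): ranking walks positions 3-4-2-1, expanding outward from the peak — single-peaked.
Group 5 (peak Beta at position 3): ranking walks positions 3-2-4-1, expanding outward from the peak — single-peaked.
Group 6 (peak Delta at position 4): ranking walks positions 4-3-2-1, expanding outward from the peak — single-peaked.
Every ranking is single-peaked on this axis.

yes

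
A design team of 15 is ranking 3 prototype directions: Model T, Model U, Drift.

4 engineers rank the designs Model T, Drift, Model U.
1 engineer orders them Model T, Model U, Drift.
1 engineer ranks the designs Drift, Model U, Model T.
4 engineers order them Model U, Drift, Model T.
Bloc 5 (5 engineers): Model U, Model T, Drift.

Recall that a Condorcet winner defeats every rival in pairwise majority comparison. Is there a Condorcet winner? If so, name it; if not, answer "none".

Head-to-head results (15 engineers):
Model T vs Model U: Model U wins 10–5.
Model T vs Drift: Model T wins 10–5.
Model U vs Drift: Model U, 10–5.
Model U wins every pairwise contest, so Model U is the Condorcet winner.

Model U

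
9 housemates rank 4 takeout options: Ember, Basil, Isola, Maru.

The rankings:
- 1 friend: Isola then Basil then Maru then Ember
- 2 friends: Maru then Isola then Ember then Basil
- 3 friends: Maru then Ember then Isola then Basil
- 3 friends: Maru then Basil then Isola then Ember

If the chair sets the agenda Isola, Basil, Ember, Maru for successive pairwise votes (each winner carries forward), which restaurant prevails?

Maru

Round 1: Isola vs Basil — 6–3, Isola advances.
Round 2: Isola vs Ember — 6–3, Isola advances.
Round 3: Isola vs Maru — 1–8, Maru advances.
The agenda winner is Maru.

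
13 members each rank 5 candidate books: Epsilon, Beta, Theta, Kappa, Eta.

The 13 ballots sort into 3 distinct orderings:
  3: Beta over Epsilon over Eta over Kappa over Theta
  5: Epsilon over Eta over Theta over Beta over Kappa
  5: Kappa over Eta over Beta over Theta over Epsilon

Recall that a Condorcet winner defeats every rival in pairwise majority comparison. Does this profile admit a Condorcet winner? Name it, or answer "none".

Check each pair by majority over 13 ballots:
Epsilon vs Beta: Beta wins 8–5.
Epsilon vs Theta: Epsilon wins 8–5.
Epsilon–Kappa: Epsilon 8–5.
Epsilon–Eta: Epsilon 8–5.
Beta vs Theta: Beta wins 8–5.
Beta vs Kappa: Beta, 8–5.
Beta–Eta: Eta 10–3.
Theta–Kappa: Kappa 8–5.
Theta vs Eta: Eta, 13–0.
Kappa vs Eta: Eta, 8–5.
Every book loses at least once (Epsilon loses to Beta; Beta loses to Eta; Theta loses to Epsilon; Kappa loses to Epsilon; Eta loses to Epsilon). The majority relation contains the cycle Epsilon > Eta > Beta > Epsilon, so there is no Condorcet winner.

none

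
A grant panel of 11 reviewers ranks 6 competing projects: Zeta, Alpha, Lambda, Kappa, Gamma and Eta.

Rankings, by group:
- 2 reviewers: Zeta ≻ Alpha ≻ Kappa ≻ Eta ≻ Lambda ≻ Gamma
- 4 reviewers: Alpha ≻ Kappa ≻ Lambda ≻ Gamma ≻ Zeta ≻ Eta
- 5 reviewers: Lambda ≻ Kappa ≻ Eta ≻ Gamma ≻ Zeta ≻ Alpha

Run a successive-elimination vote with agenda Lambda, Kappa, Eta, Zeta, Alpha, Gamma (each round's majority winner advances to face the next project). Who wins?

Round 1: Lambda vs Kappa — 5–6, Kappa advances.
Round 2: Kappa vs Eta — 11–0, Kappa advances.
Round 3: Kappa vs Zeta — 9–2, Kappa advances.
Round 4: Kappa vs Alpha — 5–6, Alpha advances.
Round 5: Alpha vs Gamma — 6–5, Alpha advances.
Alpha survives the agenda.

Alpha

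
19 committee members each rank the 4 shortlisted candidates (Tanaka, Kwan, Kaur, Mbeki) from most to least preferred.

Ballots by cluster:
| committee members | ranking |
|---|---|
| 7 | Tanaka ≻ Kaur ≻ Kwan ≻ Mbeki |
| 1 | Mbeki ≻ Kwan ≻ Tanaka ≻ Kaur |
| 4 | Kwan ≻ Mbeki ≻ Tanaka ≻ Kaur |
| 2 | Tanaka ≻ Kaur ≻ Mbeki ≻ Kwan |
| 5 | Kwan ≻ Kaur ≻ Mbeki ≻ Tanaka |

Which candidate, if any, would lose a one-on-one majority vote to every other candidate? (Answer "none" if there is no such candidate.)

none

Head-to-head results (19 committee members):
Tanaka vs Kwan: Tanaka is ranked higher on 7+2 = 9 ballots, Kwan on 10. Kwan wins 10–9.
Tanaka vs Kaur: 7+1+4+2 = 14 for Tanaka, 5 for Kaur — Tanaka by 14–5.
Tanaka vs Mbeki: Tanaka is ranked higher on 7+2 = 9 ballots, Mbeki on 10. Mbeki wins 10–9.
Kwan vs Kaur: Kwan wins 10–9.
Kwan vs Mbeki: 7+4+5 = 16 for Kwan, 3 for Mbeki — Kwan by 16–3.
Kaur vs Mbeki: 14 to 5, Kaur.
No candidate is winless: Tanaka beats Kaur; Kwan beats Tanaka; Kaur beats Mbeki; Mbeki beats Tanaka. There is no Condorcet loser.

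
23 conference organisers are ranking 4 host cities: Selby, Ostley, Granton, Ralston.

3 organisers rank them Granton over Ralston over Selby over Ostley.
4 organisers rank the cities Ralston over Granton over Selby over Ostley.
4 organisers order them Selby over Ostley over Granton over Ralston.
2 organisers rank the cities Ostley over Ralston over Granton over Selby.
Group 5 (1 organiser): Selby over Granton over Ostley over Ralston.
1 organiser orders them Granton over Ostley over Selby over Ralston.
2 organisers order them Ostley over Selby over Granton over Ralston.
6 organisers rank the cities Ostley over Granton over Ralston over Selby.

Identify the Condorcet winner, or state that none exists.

Pairwise majorities:
Selby vs Ostley: 3+4+4+1 = 12 for Selby, 11 for Ostley — Selby by 12–11.
Selby vs Granton: 4+1+2 = 7 for Selby, 16 for Granton — Granton by 16–7.
Selby vs Ralston: 8 to 15, Ralston.
Ostley vs Granton: Ostley preferred on 4+2+2+6 = 14 ballots; Ostley wins 14–9.
Ostley–Ralston: Ostley 16–7.
Granton vs Ralston: Granton is ranked higher on 3+4+1+1+2+6 = 17 ballots, Ralston on 6. Granton wins 17–6.
Each city drops at least one matchup (Selby loses to Granton; Ostley loses to Selby; Granton loses to Ostley; Ralston loses to Ostley); the cycle Selby → Ostley → Granton → Selby rules out a Condorcet winner.

none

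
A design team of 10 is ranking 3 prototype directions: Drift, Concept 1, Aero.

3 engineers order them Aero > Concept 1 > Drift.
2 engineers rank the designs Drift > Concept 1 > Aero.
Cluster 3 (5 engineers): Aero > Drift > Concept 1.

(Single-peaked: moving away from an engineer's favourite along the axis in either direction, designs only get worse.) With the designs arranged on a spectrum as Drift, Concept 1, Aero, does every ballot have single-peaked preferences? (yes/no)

Axis positions: Drift=1, Concept 1=2, Aero=3.
Cluster 1 (peak Aero at position 3): ranking walks positions 3-2-1, expanding outward from the peak — single-peaked.
Cluster 2 (peak Drift at position 1): ranking walks positions 1-2-3, expanding outward from the peak — single-peaked.
Cluster 3: ranking walks positions 3-1-2; Drift is ranked above Concept 1 even though Concept 1 lies between Drift and the peak Aero on the axis — preferences dip and rise again. Not single-peaked.
Cluster 3 violates single-peakedness, so the profile is not single-peaked on this axis.

no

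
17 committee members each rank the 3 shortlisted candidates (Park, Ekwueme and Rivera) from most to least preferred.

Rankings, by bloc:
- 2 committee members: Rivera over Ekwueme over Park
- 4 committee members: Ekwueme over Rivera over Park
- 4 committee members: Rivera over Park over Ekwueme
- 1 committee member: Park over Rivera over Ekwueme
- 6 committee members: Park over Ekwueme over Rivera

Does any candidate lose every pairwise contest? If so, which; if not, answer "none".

none

Pairwise majorities:
Park vs Ekwueme: 11 to 6, Park.
Park vs Rivera: 1+6 = 7 for Park, 10 for Rivera — Rivera by 10–7.
Ekwueme vs Rivera: Ekwueme, 10–7.
Each candidate has at least one pairwise win (Park beats Ekwueme; Ekwueme beats Rivera; Rivera beats Park) — no Condorcet loser.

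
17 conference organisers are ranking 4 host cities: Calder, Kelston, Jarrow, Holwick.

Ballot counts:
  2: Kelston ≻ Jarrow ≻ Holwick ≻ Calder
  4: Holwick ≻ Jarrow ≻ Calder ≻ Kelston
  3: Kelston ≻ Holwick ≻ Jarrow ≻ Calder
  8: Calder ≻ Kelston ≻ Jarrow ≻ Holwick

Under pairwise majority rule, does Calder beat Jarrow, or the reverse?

Ballots ranking Calder above Jarrow: 8.
Ballots ranking Jarrow above Calder: 17 − 8 = 9.
Jarrow wins the head-to-head 9–8.

Jarrow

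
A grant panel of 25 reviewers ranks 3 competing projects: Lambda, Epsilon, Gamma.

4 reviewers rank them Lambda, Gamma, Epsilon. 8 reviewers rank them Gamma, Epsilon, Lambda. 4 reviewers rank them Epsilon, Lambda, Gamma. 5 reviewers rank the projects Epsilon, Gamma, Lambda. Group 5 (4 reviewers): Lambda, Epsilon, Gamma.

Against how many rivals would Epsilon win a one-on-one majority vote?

Epsilon against each rival (25 reviewers):
Epsilon vs Lambda: Epsilon, 17–8.
Epsilon vs Gamma: 4+5+4 = 13 for Epsilon, 12 for Gamma — Epsilon by 13–12.
Epsilon beats Lambda, Gamma — 2 pairwise wins.

2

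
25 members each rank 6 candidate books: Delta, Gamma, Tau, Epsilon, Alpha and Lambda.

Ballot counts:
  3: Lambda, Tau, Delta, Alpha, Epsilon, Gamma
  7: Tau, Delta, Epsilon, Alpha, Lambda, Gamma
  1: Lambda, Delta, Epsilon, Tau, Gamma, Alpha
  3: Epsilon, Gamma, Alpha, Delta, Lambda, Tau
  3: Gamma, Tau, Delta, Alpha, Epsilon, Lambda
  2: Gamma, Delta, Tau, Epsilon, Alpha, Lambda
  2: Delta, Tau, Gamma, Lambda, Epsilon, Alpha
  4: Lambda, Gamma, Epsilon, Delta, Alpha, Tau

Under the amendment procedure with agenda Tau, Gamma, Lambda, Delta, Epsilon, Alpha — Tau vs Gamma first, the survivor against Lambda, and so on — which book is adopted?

Tau

Round 1: Tau vs Gamma — 13–12, Tau advances.
Round 2: Tau vs Lambda — 14–11, Tau advances.
Round 3: Tau vs Delta — 13–12, Tau advances.
Round 4: Tau vs Epsilon — 17–8, Tau advances.
Round 5: Tau vs Alpha — 18–7, Tau advances.
The agenda winner is Tau.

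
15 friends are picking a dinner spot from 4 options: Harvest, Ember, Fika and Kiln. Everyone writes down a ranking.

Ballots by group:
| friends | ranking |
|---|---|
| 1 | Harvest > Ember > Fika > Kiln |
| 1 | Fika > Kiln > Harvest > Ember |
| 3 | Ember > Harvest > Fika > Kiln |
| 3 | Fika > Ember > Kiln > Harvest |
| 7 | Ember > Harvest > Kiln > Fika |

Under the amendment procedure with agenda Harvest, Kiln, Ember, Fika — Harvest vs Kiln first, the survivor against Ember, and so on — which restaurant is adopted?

Round 1: Harvest vs Kiln — 11–4, Harvest advances.
Round 2: Harvest vs Ember — 2–13, Ember advances.
Round 3: Ember vs Fika — 11–4, Ember advances.
The agenda winner is Ember.

Ember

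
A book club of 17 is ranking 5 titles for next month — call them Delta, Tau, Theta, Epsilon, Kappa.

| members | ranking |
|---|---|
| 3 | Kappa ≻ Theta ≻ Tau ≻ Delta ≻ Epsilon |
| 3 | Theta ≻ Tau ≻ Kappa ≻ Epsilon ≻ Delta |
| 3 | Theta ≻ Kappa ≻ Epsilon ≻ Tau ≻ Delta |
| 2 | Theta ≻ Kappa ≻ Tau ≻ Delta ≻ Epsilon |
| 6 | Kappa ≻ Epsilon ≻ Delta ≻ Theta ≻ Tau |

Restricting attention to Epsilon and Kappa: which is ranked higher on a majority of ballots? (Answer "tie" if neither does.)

Kappa

No ballot ranks Epsilon above Kappa: 0.
Ballots ranking Kappa above Epsilon: 17 − 0 = 17.
Kappa wins the head-to-head 17–0.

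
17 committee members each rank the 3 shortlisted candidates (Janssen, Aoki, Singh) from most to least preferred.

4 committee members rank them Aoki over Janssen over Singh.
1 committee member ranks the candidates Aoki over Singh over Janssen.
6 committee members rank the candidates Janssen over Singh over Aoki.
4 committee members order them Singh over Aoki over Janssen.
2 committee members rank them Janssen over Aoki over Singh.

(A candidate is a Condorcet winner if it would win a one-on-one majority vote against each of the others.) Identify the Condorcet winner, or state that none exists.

Head-to-head results (17 committee members):
Janssen–Aoki: Aoki 9–8.
Janssen vs Singh: Janssen, 12–5.
Aoki vs Singh: Aoki is ranked higher on 4+1+2 = 7 ballots, Singh on 10. Singh wins 10–7.
Each candidate drops at least one matchup (Janssen loses to Aoki; Aoki loses to Singh; Singh loses to Janssen); the cycle Janssen beats Singh beats Aoki beats Janssen rules out a Condorcet winner.

none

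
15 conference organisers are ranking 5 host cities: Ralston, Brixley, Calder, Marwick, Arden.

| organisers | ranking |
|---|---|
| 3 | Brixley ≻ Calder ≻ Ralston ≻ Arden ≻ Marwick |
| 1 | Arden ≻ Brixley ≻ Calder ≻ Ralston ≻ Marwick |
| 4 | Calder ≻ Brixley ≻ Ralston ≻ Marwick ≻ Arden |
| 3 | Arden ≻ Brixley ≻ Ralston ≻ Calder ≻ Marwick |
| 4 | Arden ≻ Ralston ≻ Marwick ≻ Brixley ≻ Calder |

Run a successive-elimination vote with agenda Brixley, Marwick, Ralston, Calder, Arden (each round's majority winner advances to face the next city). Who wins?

Arden

Round 1: Brixley vs Marwick — 11–4, Brixley advances.
Round 2: Brixley vs Ralston — 11–4, Brixley advances.
Round 3: Brixley vs Calder — 11–4, Brixley advances.
Round 4: Brixley vs Arden — 7–8, Arden advances.
The agenda winner is Arden.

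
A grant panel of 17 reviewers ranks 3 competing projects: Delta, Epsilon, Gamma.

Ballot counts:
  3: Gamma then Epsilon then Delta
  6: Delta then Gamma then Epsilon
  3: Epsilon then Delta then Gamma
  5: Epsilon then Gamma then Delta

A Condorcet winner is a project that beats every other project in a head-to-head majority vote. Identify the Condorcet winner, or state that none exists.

none

Check each pair by majority over 17 ballots:
Delta vs Epsilon: 6 to 11, Epsilon.
Delta vs Gamma: 6+3 = 9 for Delta, 8 for Gamma — Delta by 9–8.
Epsilon vs Gamma: 3+5 = 8 for Epsilon, 9 for Gamma — Gamma by 9–8.
No project is unbeaten: Delta loses to Epsilon; Epsilon loses to Gamma; Gamma loses to Delta. In particular Delta beats Gamma beats Epsilon beats Delta is a majority cycle — no Condorcet winner exists.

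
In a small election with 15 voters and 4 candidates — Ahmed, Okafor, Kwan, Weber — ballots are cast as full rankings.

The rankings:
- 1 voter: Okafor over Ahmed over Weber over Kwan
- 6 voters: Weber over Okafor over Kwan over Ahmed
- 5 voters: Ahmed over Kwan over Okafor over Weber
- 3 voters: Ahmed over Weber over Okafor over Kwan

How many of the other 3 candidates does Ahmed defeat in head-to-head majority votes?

Ahmed against each rival (15 voters):
Ahmed vs Okafor: Ahmed, 8–7.
Ahmed vs Kwan: 9 to 6, Ahmed.
Ahmed vs Weber: Ahmed wins 9–6.
Ahmed beats Okafor, Kwan, Weber — 3 pairwise wins.

3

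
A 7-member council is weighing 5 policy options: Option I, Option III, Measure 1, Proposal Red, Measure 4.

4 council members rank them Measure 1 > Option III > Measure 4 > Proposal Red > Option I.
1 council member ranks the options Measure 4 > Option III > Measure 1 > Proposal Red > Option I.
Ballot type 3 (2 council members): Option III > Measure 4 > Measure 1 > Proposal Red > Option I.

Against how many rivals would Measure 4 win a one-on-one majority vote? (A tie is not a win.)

2

Measure 4 against each rival (7 council members):
Measure 4 vs Option I: Measure 4 preferred on 4+1+2 = 7 ballots; Measure 4 wins 7–0.
Measure 4 vs Option III: 1 for Measure 4, 6 for Option III — Option III by 6–1.
Measure 4 vs Measure 1: Measure 1 wins 4–3.
Measure 4 vs Proposal Red: 7 to 0, Measure 4.
Measure 4 beats Option I, Proposal Red; loses to Option III, Measure 1 — 2 pairwise wins.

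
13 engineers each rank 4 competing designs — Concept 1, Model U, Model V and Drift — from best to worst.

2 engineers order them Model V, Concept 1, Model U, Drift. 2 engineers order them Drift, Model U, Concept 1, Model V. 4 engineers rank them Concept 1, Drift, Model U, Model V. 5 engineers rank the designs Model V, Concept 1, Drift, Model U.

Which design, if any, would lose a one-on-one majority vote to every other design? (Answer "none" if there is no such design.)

Model U

Pairwise majorities:
Concept 1 vs Model U: 11 to 2, Concept 1.
Concept 1 vs Model V: 6 to 7, Model V.
Concept 1 vs Drift: 11 to 2, Concept 1.
Model U vs Model V: 2+4 = 6 for Model U, 7 for Model V — Model V by 7–6.
Model U vs Drift: Drift wins 11–2.
Model V–Drift: Model V 7–6.
Model U is beaten in every head-to-head and is the Condorcet loser.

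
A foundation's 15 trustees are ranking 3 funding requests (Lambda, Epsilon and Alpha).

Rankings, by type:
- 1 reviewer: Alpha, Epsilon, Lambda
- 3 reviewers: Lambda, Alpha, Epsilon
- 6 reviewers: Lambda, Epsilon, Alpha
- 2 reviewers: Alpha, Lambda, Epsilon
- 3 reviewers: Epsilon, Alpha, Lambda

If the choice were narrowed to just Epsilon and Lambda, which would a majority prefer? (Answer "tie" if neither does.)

Lambda

Ballots ranking Epsilon above Lambda: 1 + 3 = 4.
Ballots ranking Lambda above Epsilon: 15 − 4 = 11.
Lambda wins the head-to-head 11–4.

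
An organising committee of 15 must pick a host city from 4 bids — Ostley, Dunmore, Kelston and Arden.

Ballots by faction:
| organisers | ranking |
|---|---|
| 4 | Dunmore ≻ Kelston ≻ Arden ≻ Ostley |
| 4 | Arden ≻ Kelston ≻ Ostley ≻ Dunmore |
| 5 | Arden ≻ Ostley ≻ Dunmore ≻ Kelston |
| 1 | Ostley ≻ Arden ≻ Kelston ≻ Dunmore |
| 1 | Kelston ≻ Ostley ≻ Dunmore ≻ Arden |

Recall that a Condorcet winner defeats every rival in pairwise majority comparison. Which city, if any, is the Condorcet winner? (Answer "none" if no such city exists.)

Check each pair by majority over 15 ballots:
Ostley–Dunmore: Ostley 11–4.
Ostley vs Kelston: Kelston, 9–6.
Ostley–Arden: Arden 13–2.
Dunmore vs Kelston: Dunmore, 9–6.
Dunmore–Arden: Arden 10–5.
Kelston vs Arden: Arden wins 10–5.
Arden wins every pairwise contest, so Arden is the Condorcet winner.

Arden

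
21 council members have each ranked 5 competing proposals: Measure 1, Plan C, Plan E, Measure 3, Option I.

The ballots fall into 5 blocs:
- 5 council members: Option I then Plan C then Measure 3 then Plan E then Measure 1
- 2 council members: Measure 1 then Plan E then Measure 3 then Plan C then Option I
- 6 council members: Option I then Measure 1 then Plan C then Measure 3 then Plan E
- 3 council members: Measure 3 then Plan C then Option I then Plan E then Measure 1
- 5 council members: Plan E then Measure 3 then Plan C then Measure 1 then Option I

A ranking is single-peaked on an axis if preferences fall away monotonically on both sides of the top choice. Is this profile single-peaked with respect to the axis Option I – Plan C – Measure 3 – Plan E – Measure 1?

no

Axis positions: Option I=1, Plan C=2, Measure 3=3, Plan E=4, Measure 1=5.
Bloc 1 (peak Option I at position 1): ranking walks positions 1-2-3-4-5, expanding outward from the peak — single-peaked.
Bloc 2 (peak Measure 1 at position 5): ranking walks positions 5-4-3-2-1, expanding outward from the peak — single-peaked.
Bloc 3: ranking walks positions 1-5-2-3-4; Measure 1 is ranked above Plan C even though Plan C lies between Measure 1 and the peak Option I on the axis — preferences dip and rise again. Not single-peaked.
Bloc 4 (peak Measure 3 at position 3): ranking walks positions 3-2-1-4-5, expanding outward from the peak — single-peaked.
Bloc 5 (peak Plan E at position 4): ranking walks positions 4-3-2-5-1, expanding outward from the peak — single-peaked.
Bloc 3 violates single-peakedness, so the profile is not single-peaked on this axis.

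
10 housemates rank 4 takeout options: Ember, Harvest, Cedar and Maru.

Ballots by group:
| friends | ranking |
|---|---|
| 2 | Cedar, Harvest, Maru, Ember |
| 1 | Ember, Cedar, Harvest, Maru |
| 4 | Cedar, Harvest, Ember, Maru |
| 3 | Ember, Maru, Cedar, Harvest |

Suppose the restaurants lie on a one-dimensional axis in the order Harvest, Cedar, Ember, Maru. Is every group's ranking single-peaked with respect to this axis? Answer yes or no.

Axis positions: Harvest=1, Cedar=2, Ember=3, Maru=4.
Group 1: ranking walks positions 2-1-4-3; Maru is ranked above Ember even though Ember lies between Maru and the peak Cedar on the axis — preferences dip and rise again. Not single-peaked.
Group 2 (peak Ember at position 3): ranking walks positions 3-2-1-4, expanding outward from the peak — single-peaked.
Group 3 (peak Cedar at position 2): ranking walks positions 2-1-3-4, expanding outward from the peak — single-peaked.
Group 4 (peak Ember at position 3): ranking walks positions 3-4-2-1, expanding outward from the peak — single-peaked.
Group 1 violates single-peakedness, so the profile is not single-peaked on this axis.

no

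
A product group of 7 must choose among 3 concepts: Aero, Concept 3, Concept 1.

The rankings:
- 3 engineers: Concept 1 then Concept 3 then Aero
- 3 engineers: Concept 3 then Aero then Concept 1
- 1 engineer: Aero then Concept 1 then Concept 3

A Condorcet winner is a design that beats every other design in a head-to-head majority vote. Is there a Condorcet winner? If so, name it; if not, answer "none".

none

Pairwise majorities:
Aero vs Concept 3: Concept 3, 6–1.
Aero vs Concept 1: Aero, 4–3.
Concept 3 vs Concept 1: Concept 3 preferred on 3 ballots; Concept 1 wins 4–3.
Every design loses at least once (Aero loses to Concept 3; Concept 3 loses to Concept 1; Concept 1 loses to Aero). The majority relation contains the cycle Aero beats Concept 1 beats Concept 3 beats Aero, so there is no Condorcet winner.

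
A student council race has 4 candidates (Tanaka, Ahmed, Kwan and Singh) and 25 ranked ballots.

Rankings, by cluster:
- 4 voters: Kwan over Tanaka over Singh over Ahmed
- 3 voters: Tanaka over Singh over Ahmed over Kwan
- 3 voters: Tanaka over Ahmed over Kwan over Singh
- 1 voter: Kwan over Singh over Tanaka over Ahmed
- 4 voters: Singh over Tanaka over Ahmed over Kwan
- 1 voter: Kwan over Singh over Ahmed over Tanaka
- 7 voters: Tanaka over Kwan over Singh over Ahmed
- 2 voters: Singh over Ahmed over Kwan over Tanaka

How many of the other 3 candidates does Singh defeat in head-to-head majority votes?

Singh against each rival (25 voters):
Singh vs Tanaka: Singh preferred on 1+4+1+2 = 8 ballots; Tanaka wins 17–8.
Singh vs Ahmed: 22 to 3, Singh.
Singh vs Kwan: Singh preferred on 3+4+2 = 9 ballots; Kwan wins 16–9.
Singh beats Ahmed; loses to Tanaka, Kwan — 1 pairwise win.

1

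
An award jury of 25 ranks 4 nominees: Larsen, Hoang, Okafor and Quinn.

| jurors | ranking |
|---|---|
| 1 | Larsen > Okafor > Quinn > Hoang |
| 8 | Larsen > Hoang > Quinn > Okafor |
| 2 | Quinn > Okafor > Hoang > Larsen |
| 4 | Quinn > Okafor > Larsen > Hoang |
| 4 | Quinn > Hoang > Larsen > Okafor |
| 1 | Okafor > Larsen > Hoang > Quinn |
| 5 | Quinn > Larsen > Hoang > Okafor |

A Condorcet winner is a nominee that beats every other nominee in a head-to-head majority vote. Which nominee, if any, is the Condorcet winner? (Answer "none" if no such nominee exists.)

Pairwise majorities:
Larsen–Hoang: Larsen 19–6.
Larsen–Okafor: Larsen 18–7.
Larsen vs Quinn: Larsen is ranked higher on 1+8+1 = 10 ballots, Quinn on 15. Quinn wins 15–10.
Hoang–Okafor: Hoang 17–8.
Hoang vs Quinn: 8+1 = 9 for Hoang, 16 for Quinn — Quinn by 16–9.
Okafor vs Quinn: 2 to 23, Quinn.
Quinn defeats every rival head-to-head and is the Condorcet winner.

Quinn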